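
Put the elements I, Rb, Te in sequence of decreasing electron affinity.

I, Te, Rb

Rb is in period 5, group 1; Te is in period 5, group 16; I is in period 5, group 17.
Electron affinity generally becomes more exothermic across a period toward the halogens and less exothermic down a group.
All lie in period 5, so electron affinity increases left to right.
So from highest to lowest: I > Te > Rb.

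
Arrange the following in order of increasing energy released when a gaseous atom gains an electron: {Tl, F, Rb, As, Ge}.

Tl, Rb, As, Ge, F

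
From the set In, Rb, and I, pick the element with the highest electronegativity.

Rb is in period 5, group 1; In is in period 5, group 13; I is in period 5, group 17.
EN rises left→right (higher Z_eff, smaller atoms) and falls top→bottom (larger, more shielded atoms).
All lie in period 5, so electronegativity increases left to right.
The highest electronegativity among these belongs to I.

I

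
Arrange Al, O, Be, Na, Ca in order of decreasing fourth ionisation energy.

IE_4 is the cost of taking one more electron from the +3 cation: Al³⁺ is the bare [Ne] core; O³⁺ still has 3 valence electrons; Be³⁺ is already 1 electron into the core; Na³⁺ is already 2 electrons into the core; Ca³⁺ is already 1 electron into the core.
Usually core removal costs more than valence removal, but here the competition is close: a tightly held n=2 valence electron can cost more to remove than an n=3 core electron, so the actual values have to decide it.
Tabulated IE_4 (kJ/mol): Al 11577, O 7469, Be 21007, Na 9543, Ca 6491.
Hence IE_4: Ca < O < Na < Al < Be.

Be, Al, Na, O, Ca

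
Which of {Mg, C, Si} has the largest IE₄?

The fourth ionization energy removes an electron from the +3 ion. For each element: Mg³⁺ is already 1 electron into the core; C³⁺ still has 1 valence electron; Si³⁺ still has 1 valence electron.
Pulling an electron out of a noble-gas core costs far more than removing a remaining valence electron, so Mg sits at the high end of IE_4.
Valence configurations: C³⁺ [He]2s¹, Si³⁺ [Ne]3s¹.
The numbers (kJ/mol): Mg 10543, C 6223, Si 4356.
Hence IE_4: Si < C < Mg.

Mg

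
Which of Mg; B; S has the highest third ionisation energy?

Consider each +2 ion: Mg²⁺ is the bare [Ne] core; B²⁺ still has 1 valence electron; S²⁺ still has 4 valence electrons.
Breaking into a closed-shell core is much more expensive than removing a leftover valence electron — Mg has the largest IE_3 here.
Valence configurations: B²⁺ [He]2s¹, S²⁺ [Ne]3s²3p².
Tabulated IE_3 (kJ/mol): Mg 7733, B 3660, S 3357.
Putting it together, IE_3: S < B < Mg.

Mg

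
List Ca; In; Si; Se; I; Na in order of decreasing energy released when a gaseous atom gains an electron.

I > Se > Si > Na > In > Ca

Na is in period 3, group 1; Si is in period 3, group 14; Ca is in period 4, group 2; Se is in period 4, group 16; In is in period 5, group 13; I is in period 5, group 17.
Atoms with high Z_eff and room in the valence shell (especially the halogens) have the most exothermic electron affinities.
These span different periods and groups, so the two trends combine.
In > Ca: period and group pull opposite ways; the across-period shift dominates (29 vs 2 kJ/mol).
Na > In: the two effects oppose for this pair; the down-group effect wins (53 vs 29 kJ/mol).
Si > Na: Si lies to the right of Na in period 3, so the across-period effect alone puts Si higher.
Se > Si: the two effects oppose for this pair; the across-period effect wins (195 vs 134 kJ/mol).
I > Se: period and group pull opposite ways; the across-period shift dominates (295 vs 195 kJ/mol).
Tabulated electron affinity (kJ/mol): Na 53, Si 134, Ca 2, Se 195, In 29, I 295.
So from highest to lowest: I > Se > Si > Na > In > Ca.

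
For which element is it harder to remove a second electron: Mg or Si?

Si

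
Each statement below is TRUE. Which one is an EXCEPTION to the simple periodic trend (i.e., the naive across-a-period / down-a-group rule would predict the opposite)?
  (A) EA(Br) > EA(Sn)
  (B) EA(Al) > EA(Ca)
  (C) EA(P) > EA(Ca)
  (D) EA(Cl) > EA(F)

(D)

The general trend: electron affinity increases across a period and decreases down a group.
(A) Br (period 4, group 17) vs Sn (period 5, group 14): the stated order agrees with the simple trend.
(B) Al (period 3, group 13) vs Ca (period 4, group 2): the stated order agrees with the simple trend.
(C) P (period 3, group 15) vs Ca (period 4, group 2): the stated order agrees with the simple trend.
(D) Cl (period 3, group 17) vs F (period 2, group 17): the stated order contradicts the simple trend.
The exception is (D): F's small 2p subshell makes the incoming electron feel strong e⁻–e⁻ repulsion, so Cl actually releases more energy on gaining an electron.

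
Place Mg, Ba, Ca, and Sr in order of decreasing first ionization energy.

Mg, Ca, Sr, Ba

Mg is in period 3, group 2; Ca is in period 4, group 2; Sr is in period 5, group 2; Ba is in period 6, group 2.
First ionization energy rises across a period (greater Z_eff holds electrons more tightly) and falls down a group (valence electrons are farther from the nucleus).
All are in group 2, so first ionization energy increases up the group.
So from highest to lowest: Mg > Ca > Sr > Ba.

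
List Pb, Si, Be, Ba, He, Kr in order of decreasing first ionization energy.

Across a period the outer electron is held more tightly (higher IE₁); down a group it sits in a higher shell, more shielded, and comes off more easily.
These span different periods and groups, so the two trends combine.
Pb > Ba: both are in period 6; the period trend gives Pb the larger value.
Si > Pb: they share group 14; the group trend gives Si the larger value.
Be > Si: the two effects oppose for this pair; the down-group effect wins (900 vs 786 kJ/mol).
Kr > Be: period and group pull opposite ways; the across-period shift dominates (1351 vs 900 kJ/mol).
He > Kr: they share group 18; the group trend gives He the larger value.
Approximate values (kJ/mol): He 2372, Be 900, Si 786, Kr 1351, Ba 503, Pb 716.
So from highest to lowest: He > Kr > Be > Si > Pb > Ba.

He > Kr > Be > Si > Pb > Ba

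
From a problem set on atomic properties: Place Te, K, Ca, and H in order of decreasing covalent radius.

K > Ca > Te > H

H is in period 1, group 1; K is in period 4, group 1; Ca is in period 4, group 2; Te is in period 5, group 16.
Atomic radius shrinks across a period as nuclear charge pulls the same shell inward, and grows down a group as new shells are added.
These span different periods and groups, so the two trends combine.
Te > H: the two effects oppose for this pair; the down-group effect wins (136 vs 32 pm).
Ca > Te: the two effects oppose for this pair; the across-period effect wins (171 vs 136 pm).
K > Ca: K lies to the left of Ca in period 4, so the across-period effect alone puts K larger.
Tabulated atomic radius (pm): H 32, K 196, Ca 171, Te 136.
So from largest to smallest: K > Ca > Te > H.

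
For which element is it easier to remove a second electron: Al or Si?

The second ionization energy removes an electron from the +1 ion. For each element: Al⁺ still has 2 valence electrons; Si⁺ still has 3 valence electrons.
All are still removing valence electrons, so compare the +1 ions as you would atoms: IE_2 generally rises across a period (higher Z_eff) and falls down a group (larger shell), subject to the usual subshell exceptions.
Valence configurations: Al⁺ [Ne]3s², Si⁺ [Ne]3s²3p¹.
Si⁺ loses a lone 3p electron whereas Al⁺ must break into a filled 3s² pair, so IE_2(Al) > IE_2(Si) even though Si has the higher nuclear charge.
The numbers (kJ/mol): Al 1817, Si 1577.
Hence IE_2: Si < Al.

Si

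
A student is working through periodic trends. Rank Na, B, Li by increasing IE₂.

B < Na < Li

IE_2 is the cost of taking one more electron from the +1 cation: Na⁺ is the bare [Ne] core; B⁺ still has 2 valence electrons; Li⁺ is the bare [He] core.
Core electrons are held far more tightly than valence electrons, so Na and Li top the IE_2 order.
Approximate IE_2 values (kJ/mol): Na 4562, B 2427, Li 7298.
So the second ionization energies run B < Na < Li.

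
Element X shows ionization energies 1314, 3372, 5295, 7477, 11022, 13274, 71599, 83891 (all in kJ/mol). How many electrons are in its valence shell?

Look for the largest jump between consecutive ionization energies: IE7/IE6 ≈ 5.4, far larger than any earlier ratio.
That jump marks the point where a core electron is being removed. So the atom has 6 valence electrons.

6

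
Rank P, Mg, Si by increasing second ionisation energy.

Consider each +1 ion: P⁺ still has 4 valence electrons; Mg⁺ still has 1 valence electron; Si⁺ still has 3 valence electrons.
All are still removing valence electrons, so compare the +1 ions as you would atoms: IE_2 generally rises across a period (higher Z_eff) and falls down a group (larger shell), subject to the usual subshell exceptions.
Valence configurations: P⁺ [Ne]3s²3p², Mg⁺ [Ne]3s¹, Si⁺ [Ne]3s²3p¹.
Approximate IE_2 values (kJ/mol): P 1907, Mg 1451, Si 1577.
Hence IE_2: Mg < Si < P.

Mg < Si < P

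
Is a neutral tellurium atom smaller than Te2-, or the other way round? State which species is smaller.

Te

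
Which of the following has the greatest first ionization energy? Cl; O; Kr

Kr

O is in period 2, group 16; Cl is in period 3, group 17; Kr is in period 4, group 18.
Across a period the outer electron is held more tightly (higher IE₁); down a group it sits in a higher shell, more shielded, and comes off more easily.
A diagonal step moves right (one effect) and down (the opposite effect) at once.
O > Cl: period and group pull opposite ways; the down-group shift dominates (1314 vs 1251 kJ/mol).
Kr > O: the two effects oppose for this pair; the across-period effect wins (1351 vs 1314 kJ/mol).
For reference (kJ/mol): O 1314, Cl 1251, Kr 1351.
The greatest first ionization energy among these belongs to Kr.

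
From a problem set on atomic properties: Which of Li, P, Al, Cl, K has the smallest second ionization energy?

Al

IE_2 is the cost of taking one more electron from the +1 cation: Li⁺ is the bare [He] core; P⁺ still has 4 valence electrons; Al⁺ still has 2 valence electrons; Cl⁺ still has 6 valence electrons; K⁺ is the bare [Ar] core.
Pulling an electron out of a noble-gas core costs far more than removing a remaining valence electron, so K and Li sit at the high end of IE_2.
Valence configurations: P⁺ [Ne]3s²3p², Al⁺ [Ne]3s², Cl⁺ [Ne]3s²3p⁴.
The numbers (kJ/mol): Li 7298, P 1907, Al 1817, Cl 2298, K 3052.
Putting it together, IE_2: Al < P < Cl < K < Li.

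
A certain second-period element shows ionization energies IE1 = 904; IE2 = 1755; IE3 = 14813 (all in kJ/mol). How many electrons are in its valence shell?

Look for the largest jump between consecutive ionization energies: IE3/IE2 ≈ 8.4, far larger than any earlier ratio.
That jump marks the point where a core electron is being removed. So the atom has 2 valence electrons.

2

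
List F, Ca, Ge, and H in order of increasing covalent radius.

H, F, Ge, Ca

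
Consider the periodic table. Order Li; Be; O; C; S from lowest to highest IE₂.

After 1 electron has been removed, what remains? Li⁺ is the bare [He] core; Be⁺ still has 1 valence electron; O⁺ still has 5 valence electrons; C⁺ still has 3 valence electrons; S⁺ still has 5 valence electrons.
Pulling an electron out of a noble-gas core costs far more than removing a remaining valence electron, so Li sits at the high end of IE_2.
Valence configurations: Be⁺ [He]2s¹, O⁺ [He]2s²2p³, C⁺ [He]2s²2p¹, S⁺ [Ne]3s²3p³.
Approximate IE_2 values (kJ/mol): Li 7298, Be 1757, O 3388, C 2353, S 2252.
So the second ionization energies run Be < S < C < O < Li.

Be < S < C < O < Li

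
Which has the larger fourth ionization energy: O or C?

Consider each +3 ion: O³⁺ still has 3 valence electrons; C³⁺ still has 1 valence electron.
All are still removing valence electrons, so compare the +3 ions as you would atoms: IE_4 generally rises across a period (higher Z_eff) and falls down a group (larger shell), subject to the usual subshell exceptions.
Valence configurations: O³⁺ [He]2s²2p¹, C³⁺ [He]2s¹.
Tabulated IE_4 (kJ/mol): O 7469, C 6223.
Overall IE_4 order: C < O.

O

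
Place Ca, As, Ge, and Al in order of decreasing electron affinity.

Ge > As > Al > Ca

Al is in period 3, group 13; Ca is in period 4, group 2; Ge is in period 4, group 14; As is in period 4, group 15.
EA tends to increase across a period and decrease down a group, though the pattern is less regular than for IE or radius.
Neither a single period nor a single group — weigh both effects.
Al > Ca: both effects reinforce here, so Al is clearly the higher of the two.
As > Al: the two effects oppose for this pair; the across-period effect wins (78 vs 42 kJ/mol).
Ge > As: this pair runs against the simple trend — see the exception note.
Note the exception: Ge has a higher electron affinity than As, contrary to the simple trend — adding an electron to As's half-filled 4p³ is unfavourable, so Ge (4p²) has the more exothermic EA.
Tabulated electron affinity (kJ/mol): Al 42, Ca 2, Ge 119, As 78.
So from highest to lowest: Ge > As > Al > Ca.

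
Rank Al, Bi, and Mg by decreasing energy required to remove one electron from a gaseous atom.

Mg, Bi, Al

Mg is in period 3, group 2; Al is in period 3, group 13; Bi is in period 6, group 15.
IE₁ increases left→right with effective nuclear charge and decreases top→bottom as the valence shell moves farther out.
Here both period and group differ, so the two effects have to be weighed against each other.
Bi > Al: the two effects oppose for this pair; the across-period effect wins (703 vs 578 kJ/mol).
Mg > Bi: period and group pull opposite ways; the down-group shift dominates (738 vs 703 kJ/mol).
Note the exception: Mg has a higher first ionization energy than Al, contrary to the simple trend — Al's single 3p electron is easier to remove than one from Mg's filled 3s².
Tabulated first ionization energy (kJ/mol): Mg 738, Al 578, Bi 703.
So from highest to lowest: Mg > Bi > Al.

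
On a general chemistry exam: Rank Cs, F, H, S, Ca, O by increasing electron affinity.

Ca, Cs, H, O, S, F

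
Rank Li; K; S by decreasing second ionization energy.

Li > K > S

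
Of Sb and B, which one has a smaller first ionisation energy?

B is in period 2, group 13; Sb is in period 5, group 15.
Across a period the outer electron is held more tightly (higher IE₁); down a group it sits in a higher shell, more shielded, and comes off more easily.
These span different periods and groups, so the two trends combine.
Sb > B: period and group pull opposite ways; the across-period shift dominates (831 vs 801 kJ/mol).
For reference (kJ/mol): B 801, Sb 831.
So B has the smaller first ionisation energy (B < Sb).

B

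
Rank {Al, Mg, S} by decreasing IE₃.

Mg, S, Al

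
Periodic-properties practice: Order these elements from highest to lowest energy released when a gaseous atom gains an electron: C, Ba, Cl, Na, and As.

Cl, C, As, Na, Ba

Adding an electron releases more energy for atoms nearer the top right (short of the noble gases).
Here both period and group differ, so the two effects have to be weighed against each other.
Na > Ba: the two effects oppose for this pair; the down-group effect wins (53 vs 14 kJ/mol).
As > Na: the two effects oppose for this pair; the across-period effect wins (78 vs 53 kJ/mol).
C > As: period and group pull opposite ways; the down-group shift dominates (122 vs 78 kJ/mol).
Cl > C: the two effects oppose for this pair; the across-period effect wins (349 vs 122 kJ/mol).
For reference (kJ/mol): C 122, Na 53, Cl 349, As 78, Ba 14.
So from highest to lowest: Cl > C > As > Na > Ba.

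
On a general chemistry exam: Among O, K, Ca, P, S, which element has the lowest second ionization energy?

After 1 electron has been removed, what remains? O⁺ still has 5 valence electrons; K⁺ is the bare [Ar] core; Ca⁺ still has 1 valence electron; P⁺ still has 4 valence electrons; S⁺ still has 5 valence electrons.
Usually core removal costs more than valence removal, but here the competition is close: a tightly held n=2 valence electron can cost more to remove than an n=3 core electron, so the actual values have to decide it.
Valence configurations: O⁺ [He]2s²2p³, Ca⁺ [Ar]4s¹, P⁺ [Ne]3s²3p², S⁺ [Ne]3s²3p³.
Approximate IE_2 values (kJ/mol): O 3388, K 3052, Ca 1145, P 1907, S 2252.
Putting it together, IE_2: Ca < P < S < K < O.

Ca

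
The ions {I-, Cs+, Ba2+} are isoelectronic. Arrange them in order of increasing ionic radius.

Ba2+ < Cs+ < I-

All of these have 54 electrons, so size is governed by nuclear charge alone: the more protons, the stronger the pull on the same electron cloud, and the smaller the ion.
Nuclear charges: Ba2+ (Z=56), Cs+ (Z=55), I- (Z=53).
Smallest to largest: Ba2+ < Cs+ < I-.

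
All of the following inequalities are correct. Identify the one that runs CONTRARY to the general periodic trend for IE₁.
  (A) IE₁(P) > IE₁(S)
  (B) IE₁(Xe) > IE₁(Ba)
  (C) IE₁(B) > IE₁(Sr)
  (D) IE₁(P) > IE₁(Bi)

The general trend: IE₁ increases across a period and decreases down a group.
(A) P (period 3, group 15) vs S (period 3, group 16): the stated order contradicts the simple trend.
(B) Xe (period 5, group 18) vs Ba (period 6, group 2): the stated order agrees with the simple trend.
(C) B (period 2, group 13) vs Sr (period 5, group 2): the stated order agrees with the simple trend.
(D) P (period 3, group 15) vs Bi (period 6, group 15): the stated order agrees with the simple trend.
The exception is (A): S (3p⁴) ionizes more easily than half-filled P (3p³) because the paired 3p electron in S is pushed out by e⁻–e⁻ repulsion.

(A)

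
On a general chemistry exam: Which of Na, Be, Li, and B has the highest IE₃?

Be

IE_3 is the cost of taking one more electron from the +2 cation: Na²⁺ is already 1 electron into the core; Be²⁺ is the bare [He] core; Li²⁺ is already 1 electron into the core; B²⁺ still has 1 valence electron.
Pulling an electron out of a noble-gas core costs far more than removing a remaining valence electron, so Na, Li and Be sit at the high end of IE_3.
The numbers (kJ/mol): Na 6910, Be 14849, Li 11815, B 3660.
Overall IE_3 order: B < Na < Li < Be.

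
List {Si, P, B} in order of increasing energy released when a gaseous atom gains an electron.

B < P < Si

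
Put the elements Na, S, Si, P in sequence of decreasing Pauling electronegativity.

Na is in period 3, group 1; Si is in period 3, group 14; P is in period 3, group 15; S is in period 3, group 16.
EN rises left→right (higher Z_eff, smaller atoms) and falls top→bottom (larger, more shielded atoms).
All lie in period 3, so electronegativity increases left to right.
So from highest to lowest: S > P > Si > Na.

S, P, Si, Na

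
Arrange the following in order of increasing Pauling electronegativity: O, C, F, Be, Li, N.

EN rises left→right (higher Z_eff, smaller atoms) and falls top→bottom (larger, more shielded atoms).
All lie in period 2, so electronegativity increases left to right.
So from lowest to highest: Li < Be < C < N < O < F.

Li < Be < C < N < O < F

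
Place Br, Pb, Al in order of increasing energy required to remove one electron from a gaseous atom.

Al is in period 3, group 13; Br is in period 4, group 17; Pb is in period 6, group 14.
IE₁ increases left→right with effective nuclear charge and decreases top→bottom as the valence shell moves farther out.
These span different periods and groups, so the two trends combine.
Pb > Al: period and group pull opposite ways; the across-period shift dominates (716 vs 578 kJ/mol).
Br > Pb: relative to Pb, both the across-period and down-group shifts push Br's first ionization energy up.
For reference (kJ/mol): Al 578, Br 1140, Pb 716.
So from lowest to highest: Al < Pb < Br.

Al, Pb, Br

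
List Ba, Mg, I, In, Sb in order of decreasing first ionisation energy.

I, Sb, Mg, In, Ba

Across a period the outer electron is held more tightly (higher IE₁); down a group it sits in a higher shell, more shielded, and comes off more easily.
These span different periods and groups, so the two trends combine.
In > Ba: both effects reinforce here, so In is clearly the higher of the two.
Mg > In: the two effects oppose for this pair; the down-group effect wins (738 vs 558 kJ/mol).
Sb > Mg: period and group pull opposite ways; the across-period shift dominates (831 vs 738 kJ/mol).
I > Sb: I lies to the right of Sb in period 5, so the across-period effect alone puts I higher.
Approximate values (kJ/mol): Mg 738, In 558, Sb 831, I 1008, Ba 503.
So from highest to lowest: I > Sb > Mg > In > Ba.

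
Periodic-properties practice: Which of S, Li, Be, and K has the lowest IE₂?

Be

IE_2 is the cost of taking one more electron from the +1 cation: S⁺ still has 5 valence electrons; Li⁺ is the bare [He] core; Be⁺ still has 1 valence electron; K⁺ is the bare [Ar] core.
Breaking into a closed-shell core is much more expensive than removing a leftover valence electron — K and Li have the largest IE_2 here.
Valence configurations: S⁺ [Ne]3s²3p³, Be⁺ [He]2s¹.
Tabulated IE_2 (kJ/mol): S 2252, Li 7298, Be 1757, K 3052.
Overall IE_2 order: Be < S < K < Li.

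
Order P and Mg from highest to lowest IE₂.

After 1 electron has been removed, what remains? P⁺ still has 4 valence electrons; Mg⁺ still has 1 valence electron.
All are still removing valence electrons, so compare the +1 ions as you would atoms: IE_2 generally rises across a period (higher Z_eff) and falls down a group (larger shell), subject to the usual subshell exceptions.
Valence configurations: P⁺ [Ne]3s²3p², Mg⁺ [Ne]3s¹.
Tabulated IE_2 (kJ/mol): P 1907, Mg 1451.
Putting it together, IE_2: Mg < P.

P, Mg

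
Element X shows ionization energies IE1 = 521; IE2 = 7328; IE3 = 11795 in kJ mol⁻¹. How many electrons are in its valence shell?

1

Look for the largest jump between consecutive ionization energies: IE2/IE1 ≈ 14.1, far larger than any earlier ratio.
That jump marks the point where a core electron is being removed. So the atom has 1 valence electron.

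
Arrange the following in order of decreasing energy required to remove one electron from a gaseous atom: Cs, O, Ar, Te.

Ar > O > Te > Cs

O is in period 2, group 16; Ar is in period 3, group 18; Te is in period 5, group 16; Cs is in period 6, group 1.
IE₁ increases left→right with effective nuclear charge and decreases top→bottom as the valence shell moves farther out.
Neither a single period nor a single group — weigh both effects.
Te > Cs: both effects reinforce here, so Te is clearly the higher of the two.
O > Te: they share group 16; the group trend gives O the larger value.
Ar > O: the two effects oppose for this pair; the across-period effect wins (1521 vs 1314 kJ/mol).
Tabulated first ionization energy (kJ/mol): O 1314, Ar 1521, Te 869, Cs 376.
So from highest to lowest: Ar > O > Te > Cs.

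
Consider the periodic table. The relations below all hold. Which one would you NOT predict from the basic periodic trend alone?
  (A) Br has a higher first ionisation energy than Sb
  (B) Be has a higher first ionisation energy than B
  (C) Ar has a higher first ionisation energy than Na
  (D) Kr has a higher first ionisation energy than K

The general trend: first ionisation energy increases across a period and decreases down a group.
(A) Br (period 4, group 17) vs Sb (period 5, group 15): the stated order agrees with the simple trend.
(B) Be (period 2, group 2) vs B (period 2, group 13): the stated order contradicts the simple trend.
(C) Ar (period 3, group 18) vs Na (period 3, group 1): the stated order agrees with the simple trend.
(D) Kr (period 4, group 18) vs K (period 4, group 1): the stated order agrees with the simple trend.
The exception is (B): removing B's lone 2p electron is easier than breaking Be's filled 2s².

(B)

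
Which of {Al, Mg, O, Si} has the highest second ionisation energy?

O

The second ionization energy removes an electron from the +1 ion. For each element: Al⁺ still has 2 valence electrons; Mg⁺ still has 1 valence electron; O⁺ still has 5 valence electrons; Si⁺ still has 3 valence electrons.
All are still removing valence electrons, so compare the +1 ions as you would atoms: IE_2 generally rises across a period (higher Z_eff) and falls down a group (larger shell), subject to the usual subshell exceptions.
Valence configurations: Al⁺ [Ne]3s², Mg⁺ [Ne]3s¹, O⁺ [He]2s²2p³, Si⁺ [Ne]3s²3p¹.
Si⁺ loses a lone 3p electron whereas Al⁺ must break into a filled 3s² pair, so IE_2(Al) > IE_2(Si) even though Si has the higher nuclear charge.
Tabulated IE_2 (kJ/mol): Al 1817, Mg 1451, O 3388, Si 1577.
Overall IE_2 order: Mg < Si < Al < O.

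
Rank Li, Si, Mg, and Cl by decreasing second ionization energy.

Li, Cl, Si, Mg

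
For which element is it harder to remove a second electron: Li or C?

IE_2 is the cost of taking one more electron from the +1 cation: Li⁺ is the bare [He] core; C⁺ still has 3 valence electrons.
Core electrons are held far more tightly than valence electrons, so Li tops the IE_2 order.
Tabulated IE_2 (kJ/mol): Li 7298, C 2353.
So the second ionization energies run C < Li.

Li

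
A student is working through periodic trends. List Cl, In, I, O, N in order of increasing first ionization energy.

In < I < Cl < O < N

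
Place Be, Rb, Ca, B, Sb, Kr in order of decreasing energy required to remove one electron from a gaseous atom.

Kr > Be > Sb > B > Ca > Rb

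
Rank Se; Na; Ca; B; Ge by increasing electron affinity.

Ca < B < Na < Ge < Se

EA tends to increase across a period and decrease down a group, though the pattern is less regular than for IE or radius.
Neither a single period nor a single group — weigh both effects.
B > Ca: both effects reinforce here, so B is clearly the higher of the two.
Na > B: this pair runs against the simple trend — see the exception note.
Ge > Na: the two effects oppose for this pair; the across-period effect wins (119 vs 53 kJ/mol).
Se > Ge: both are in period 4; the period trend gives Se the larger value.
Note the exception: Na has a higher electron affinity than B, contrary to the simple trend — B's ns²np¹ configuration gives only a small electron affinity — the sparsely filled np subshell binds an added electron weakly.
For reference (kJ/mol): B 27, Na 53, Ca 2, Ge 119, Se 195.
So from lowest to highest: Ca < B < Na < Ge < Se.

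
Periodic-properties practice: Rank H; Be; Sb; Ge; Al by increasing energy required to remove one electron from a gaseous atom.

H is in period 1, group 1; Be is in period 2, group 2; Al is in period 3, group 13; Ge is in period 4, group 14; Sb is in period 5, group 15.
Removing the outermost electron gets harder across a period and easier down a group.
A diagonal step moves right (one effect) and down (the opposite effect) at once.
Ge > Al: period and group pull opposite ways; the across-period shift dominates (762 vs 578 kJ/mol).
Sb > Ge: the two effects oppose for this pair; the across-period effect wins (831 vs 762 kJ/mol).
Be > Sb: period and group pull opposite ways; the down-group shift dominates (900 vs 831 kJ/mol).
H > Be: period and group pull opposite ways; the down-group shift dominates (1312 vs 900 kJ/mol).
For reference (kJ/mol): H 1312, Be 900, Al 578, Ge 762, Sb 831.
So from lowest to highest: Al < Ge < Sb < Be < H.

Al < Ge < Sb < Be < H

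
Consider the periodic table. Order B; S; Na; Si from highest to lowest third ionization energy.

The third ionization energy removes an electron from the +2 ion. For each element: B²⁺ still has 1 valence electron; S²⁺ still has 4 valence electrons; Na²⁺ is already 1 electron into the core; Si²⁺ still has 2 valence electrons.
Core electrons are held far more tightly than valence electrons, so Na tops the IE_3 order.
Valence configurations: B²⁺ [He]2s¹, S²⁺ [Ne]3s²3p², Si²⁺ [Ne]3s².
Tabulated IE_3 (kJ/mol): B 3660, S 3357, Na 6910, Si 3232.
So the third ionization energies run Si < S < B < Na.

Na > B > S > Si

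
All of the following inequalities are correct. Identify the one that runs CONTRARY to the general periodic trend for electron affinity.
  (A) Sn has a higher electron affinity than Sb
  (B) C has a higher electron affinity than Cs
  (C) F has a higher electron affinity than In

The general trend: electron affinity increases across a period and decreases down a group.
(A) Sn (period 5, group 14) vs Sb (period 5, group 15): the stated order contradicts the simple trend.
(B) C (period 2, group 14) vs Cs (period 6, group 1): the stated order agrees with the simple trend.
(C) F (period 2, group 17) vs In (period 5, group 13): the stated order agrees with the simple trend.
The exception is (A): adding an electron to Sb's half-filled 5p³ is unfavourable, so Sn has the more exothermic EA.

(A)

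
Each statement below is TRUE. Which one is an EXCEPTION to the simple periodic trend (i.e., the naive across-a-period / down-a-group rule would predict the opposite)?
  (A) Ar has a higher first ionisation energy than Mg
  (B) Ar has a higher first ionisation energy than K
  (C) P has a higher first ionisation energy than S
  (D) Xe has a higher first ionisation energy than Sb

The general trend: first ionisation energy increases across a period and decreases down a group.
(A) Ar (period 3, group 18) vs Mg (period 3, group 2): the stated order agrees with the simple trend.
(B) Ar (period 3, group 18) vs K (period 4, group 1): the stated order agrees with the simple trend.
(C) P (period 3, group 15) vs S (period 3, group 16): the stated order contradicts the simple trend.
(D) Xe (period 5, group 18) vs Sb (period 5, group 15): the stated order agrees with the simple trend.
The exception is (C): S (3p⁴) ionizes more easily than half-filled P (3p³) because the paired 3p electron in S is pushed out by e⁻–e⁻ repulsion.

(C)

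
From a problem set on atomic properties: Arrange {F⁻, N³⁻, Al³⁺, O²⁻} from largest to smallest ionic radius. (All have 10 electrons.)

All of these have 10 electrons, so size is governed by nuclear charge alone: the more protons, the stronger the pull on the same electron cloud, and the smaller the ion.
Nuclear charges: Al³⁺ (Z=13), F⁻ (Z=9), O²⁻ (Z=8), N³⁻ (Z=7).
Largest to smallest: N³⁻ > O²⁻ > F⁻ > Al³⁺.

N³⁻ > O²⁻ > F⁻ > Al³⁺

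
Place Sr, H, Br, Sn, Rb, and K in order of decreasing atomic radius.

Rb > K > Sr > Sn > Br > H

Atomic radius shrinks across a period as nuclear charge pulls the same shell inward, and grows down a group as new shells are added.
These span different periods and groups, so the two trends combine.
Br > H: the two effects oppose for this pair; the down-group effect wins (114 vs 32 pm).
Sn > Br: relative to Br, both the across-period and down-group shifts push Sn's atomic radius up.
Sr > Sn: both are in period 5; the period trend gives Sr the larger value.
K > Sr: the two effects oppose for this pair; the across-period effect wins (196 vs 185 pm).
Rb > K: they share group 1; the group trend gives Rb the larger value.
Tabulated atomic radius (pm): H 32, K 196, Br 114, Rb 210, Sr 185, Sn 140.
So from largest to smallest: Rb > K > Sr > Sn > Br > H.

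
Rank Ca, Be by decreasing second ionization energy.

Be, Ca

IE_2 is the cost of taking one more electron from the +1 cation: Ca⁺ still has 1 valence electron; Be⁺ still has 1 valence electron.
All are still removing valence electrons, so compare the +1 ions as you would atoms: IE_2 generally rises across a period (higher Z_eff) and falls down a group (larger shell), subject to the usual subshell exceptions.
Valence configurations: Ca⁺ [Ar]4s¹, Be⁺ [He]2s¹.
The numbers (kJ/mol): Ca 1145, Be 1757.
Hence IE_2: Ca < Be.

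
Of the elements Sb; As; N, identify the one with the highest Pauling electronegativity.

N is in period 2, group 15; As is in period 4, group 15; Sb is in period 5, group 15.
Atoms toward the upper right of the periodic table pull bonding electrons most strongly.
All are in group 15, so electronegativity increases up the group.
The highest Pauling electronegativity among these belongs to N.

N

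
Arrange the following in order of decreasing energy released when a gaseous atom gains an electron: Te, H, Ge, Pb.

Te > Ge > H > Pb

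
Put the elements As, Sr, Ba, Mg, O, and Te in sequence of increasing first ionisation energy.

Ba < Sr < Mg < Te < As < O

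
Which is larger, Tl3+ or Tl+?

Both ions have Z = 81 protons, but Tl3+ has lost more electrons, so its remaining electrons feel a larger effective nuclear charge per electron and are pulled in more tightly.
Higher positive charge → smaller ion, so Tl+ > Tl3+.

Tl+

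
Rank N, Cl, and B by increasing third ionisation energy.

IE_3 is the cost of taking one more electron from the +2 cation: N²⁺ still has 3 valence electrons; Cl²⁺ still has 5 valence electrons; B²⁺ still has 1 valence electron.
All are still removing valence electrons, so compare the +2 ions as you would atoms: IE_3 generally rises across a period (higher Z_eff) and falls down a group (larger shell), subject to the usual subshell exceptions.
Valence configurations: N²⁺ [He]2s²2p¹, Cl²⁺ [Ne]3s²3p³, B²⁺ [He]2s¹.
Approximate IE_3 values (kJ/mol): N 4578, Cl 3822, B 3660.
Hence IE_3: B < Cl < N.

B < Cl < N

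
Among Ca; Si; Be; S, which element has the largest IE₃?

Be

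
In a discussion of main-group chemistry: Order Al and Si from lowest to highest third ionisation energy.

Al, Si

The third ionization energy removes an electron from the +2 ion. For each element: Al²⁺ still has 1 valence electron; Si²⁺ still has 2 valence electrons.
All are still removing valence electrons, so compare the +2 ions as you would atoms: IE_3 generally rises across a period (higher Z_eff) and falls down a group (larger shell), subject to the usual subshell exceptions.
Valence configurations: Al²⁺ [Ne]3s¹, Si²⁺ [Ne]3s².
The numbers (kJ/mol): Al 2745, Si 3232.
So the third ionization energies run Al < Si.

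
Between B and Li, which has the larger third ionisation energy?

Li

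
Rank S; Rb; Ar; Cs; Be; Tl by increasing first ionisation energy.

Cs < Rb < Tl < Be < S < Ar

Be is in period 2, group 2; S is in period 3, group 16; Ar is in period 3, group 18; Rb is in period 5, group 1; Cs is in period 6, group 1; Tl is in period 6, group 13.
First ionization energy rises across a period (greater Z_eff holds electrons more tightly) and falls down a group (valence electrons are farther from the nucleus).
These span different periods and groups, so the two trends combine.
Rb > Cs: they share group 1; the group trend gives Rb the larger value.
Tl > Rb: the two effects oppose for this pair; the across-period effect wins (589 vs 403 kJ/mol).
Be > Tl: the two effects oppose for this pair; the down-group effect wins (900 vs 589 kJ/mol).
S > Be: period and group pull opposite ways; the across-period shift dominates (1000 vs 900 kJ/mol).
Ar > S: both are in period 3; the period trend gives Ar the larger value.
Approximate values (kJ/mol): Be 900, S 1000, Ar 1521, Rb 403, Cs 376, Tl 589.
So from lowest to highest: Cs < Rb < Tl < Be < S < Ar.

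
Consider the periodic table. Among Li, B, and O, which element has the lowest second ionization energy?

B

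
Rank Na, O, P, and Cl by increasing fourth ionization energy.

After 3 electrons have been removed, what remains? Na³⁺ is already 2 electrons into the core; O³⁺ still has 3 valence electrons; P³⁺ still has 2 valence electrons; Cl³⁺ still has 4 valence electrons.
Breaking into a closed-shell core is much more expensive than removing a leftover valence electron — Na has the largest IE_4 here.
Valence configurations: O³⁺ [He]2s²2p¹, P³⁺ [Ne]3s², Cl³⁺ [Ne]3s²3p².
Tabulated IE_4 (kJ/mol): Na 9543, O 7469, P 4964, Cl 5159.
Hence IE_4: P < Cl < O < Na.

P < Cl < O < Na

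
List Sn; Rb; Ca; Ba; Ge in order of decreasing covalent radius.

Rb > Ba > Ca > Sn > Ge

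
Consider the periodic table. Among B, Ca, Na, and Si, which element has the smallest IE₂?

After 1 electron has been removed, what remains? B⁺ still has 2 valence electrons; Ca⁺ still has 1 valence electron; Na⁺ is the bare [Ne] core; Si⁺ still has 3 valence electrons.
Pulling an electron out of a noble-gas core costs far more than removing a remaining valence electron, so Na sits at the high end of IE_2.
Valence configurations: B⁺ [He]2s², Ca⁺ [Ar]4s¹, Si⁺ [Ne]3s²3p¹.
The numbers (kJ/mol): B 2427, Ca 1145, Na 4562, Si 1577.
So the second ionization energies run Ca < Si < B < Na.

Ca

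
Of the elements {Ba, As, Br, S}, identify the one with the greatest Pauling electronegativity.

S is in period 3, group 16; As is in period 4, group 15; Br is in period 4, group 17; Ba is in period 6, group 2.
Electronegativity increases across a period and decreases down a group, tracking effective nuclear charge and atomic size.
These span different periods and groups, so the two trends combine.
As > Ba: both effects reinforce here, so As is clearly the higher of the two.
S > As: both effects reinforce here, so S is clearly the higher of the two.
Br > S: the two effects oppose for this pair; the across-period effect wins (2.96 vs 2.58).
Approximate values (Pauling): S 2.58, As 2.18, Br 2.96, Ba 0.89.
The greatest Pauling electronegativity among these belongs to Br.

Br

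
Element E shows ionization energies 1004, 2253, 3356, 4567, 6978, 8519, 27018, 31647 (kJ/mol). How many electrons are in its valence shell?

6

Look for the largest jump between consecutive ionization energies: IE7/IE6 ≈ 3.2, far larger than any earlier ratio.
That jump marks the point where a core electron is being removed. So the atom has 6 valence electrons.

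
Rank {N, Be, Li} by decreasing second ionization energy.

Li, N, Be

After 1 electron has been removed, what remains? N⁺ still has 4 valence electrons; Be⁺ still has 1 valence electron; Li⁺ is the bare [He] core.
Breaking into a closed-shell core is much more expensive than removing a leftover valence electron — Li has the largest IE_2 here.
Valence configurations: N⁺ [He]2s²2p², Be⁺ [He]2s¹.
Approximate IE_2 values (kJ/mol): N 2856, Be 1757, Li 7298.
Hence IE_2: Be < N < Li.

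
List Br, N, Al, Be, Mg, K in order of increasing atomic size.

N < Be < Br < Al < Mg < K

Be is in period 2, group 2; N is in period 2, group 15; Mg is in period 3, group 2; Al is in period 3, group 13; K is in period 4, group 1; Br is in period 4, group 17.
Radius decreases left→right (rising Z_eff, same n) and increases top→bottom (higher n).
Neither a single period nor a single group — weigh both effects.
Be > N: both are in period 2; the period trend gives Be the larger value.
Br > Be: period and group pull opposite ways; the down-group shift dominates (114 vs 102 pm).
Al > Br: the two effects oppose for this pair; the across-period effect wins (126 vs 114 pm).
Mg > Al: Mg lies to the left of Al in period 3, so the across-period effect alone puts Mg larger.
K > Mg: relative to Mg, both the across-period and down-group shifts push K's atomic radius up.
Approximate values (pm): Be 102, N 71, Mg 139, Al 126, K 196, Br 114.
So from smallest to largest: N < Be < Br < Al < Mg < K.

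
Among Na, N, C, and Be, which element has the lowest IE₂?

Be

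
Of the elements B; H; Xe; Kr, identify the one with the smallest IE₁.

B

H is in period 1, group 1; B is in period 2, group 13; Kr is in period 4, group 18; Xe is in period 5, group 18.
Across a period the outer electron is held more tightly (higher IE₁); down a group it sits in a higher shell, more shielded, and comes off more easily.
Neither a single period nor a single group — weigh both effects.
Xe > B: the two effects oppose for this pair; the across-period effect wins (1170 vs 801 kJ/mol).
H > Xe: the two effects oppose for this pair; the down-group effect wins (1312 vs 1170 kJ/mol).
Kr > H: the two effects oppose for this pair; the across-period effect wins (1351 vs 1312 kJ/mol).
Tabulated first ionization energy (kJ/mol): H 1312, B 801, Kr 1351, Xe 1170.
The smallest IE₁ among these belongs to B.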